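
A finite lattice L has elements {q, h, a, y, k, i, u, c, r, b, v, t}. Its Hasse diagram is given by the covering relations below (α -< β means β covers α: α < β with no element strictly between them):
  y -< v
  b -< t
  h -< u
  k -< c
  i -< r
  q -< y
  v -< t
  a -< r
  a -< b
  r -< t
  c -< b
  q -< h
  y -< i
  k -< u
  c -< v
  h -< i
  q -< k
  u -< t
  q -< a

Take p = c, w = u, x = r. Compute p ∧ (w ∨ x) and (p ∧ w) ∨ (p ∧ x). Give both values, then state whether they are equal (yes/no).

w ∨ x = t, so p ∧ (w ∨ x) = c ∧ t = c.
p ∧ w = k and p ∧ x = q, so (p ∧ w) ∨ (p ∧ x) = k ∨ q = k.
Equal: no.

c; k; no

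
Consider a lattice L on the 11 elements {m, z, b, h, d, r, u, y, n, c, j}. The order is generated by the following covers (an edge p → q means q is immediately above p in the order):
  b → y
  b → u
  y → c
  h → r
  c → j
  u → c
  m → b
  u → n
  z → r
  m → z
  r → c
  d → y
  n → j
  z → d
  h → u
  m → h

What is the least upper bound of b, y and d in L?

Common upper bounds of {b, y, d}: c, j, y.
The least among these is y.

y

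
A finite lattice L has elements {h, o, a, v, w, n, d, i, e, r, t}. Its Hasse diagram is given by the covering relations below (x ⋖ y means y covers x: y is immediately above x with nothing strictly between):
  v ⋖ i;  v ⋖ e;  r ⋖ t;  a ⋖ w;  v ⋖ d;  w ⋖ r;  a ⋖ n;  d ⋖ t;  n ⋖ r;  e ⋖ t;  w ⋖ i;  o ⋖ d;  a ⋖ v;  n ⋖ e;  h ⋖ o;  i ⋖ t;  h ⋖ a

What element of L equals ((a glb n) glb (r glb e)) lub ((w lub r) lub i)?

a ∧ n = a
r ∧ e = n
a ∧ n = a
w ∨ r = r
r ∨ i = t
a ∨ t = t

t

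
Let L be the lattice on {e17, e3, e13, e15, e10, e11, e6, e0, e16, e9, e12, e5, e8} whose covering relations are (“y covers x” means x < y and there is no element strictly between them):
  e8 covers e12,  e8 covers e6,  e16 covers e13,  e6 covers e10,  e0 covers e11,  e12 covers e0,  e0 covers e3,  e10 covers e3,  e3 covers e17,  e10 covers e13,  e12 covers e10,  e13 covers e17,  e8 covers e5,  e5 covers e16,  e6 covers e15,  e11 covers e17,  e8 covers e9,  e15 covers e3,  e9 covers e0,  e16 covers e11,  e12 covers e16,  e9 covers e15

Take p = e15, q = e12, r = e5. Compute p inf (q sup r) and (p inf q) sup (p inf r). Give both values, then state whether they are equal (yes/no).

q sup r = e8, so p inf (q sup r) = e15 inf e8 = e15.
p inf q = e3 and p inf r = e17, so (p inf q) sup (p inf r) = e3 sup e17 = e3.
Equal: no.

e15; e3; no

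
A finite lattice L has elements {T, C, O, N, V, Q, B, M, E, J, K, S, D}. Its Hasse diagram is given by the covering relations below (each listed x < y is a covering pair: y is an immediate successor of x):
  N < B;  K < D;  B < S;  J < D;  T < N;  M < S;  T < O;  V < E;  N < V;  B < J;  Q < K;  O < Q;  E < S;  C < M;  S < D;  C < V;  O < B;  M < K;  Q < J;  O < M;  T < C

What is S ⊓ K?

M

Common lower bounds of {S, K}: C, M, O, T.
The greatest among these is M.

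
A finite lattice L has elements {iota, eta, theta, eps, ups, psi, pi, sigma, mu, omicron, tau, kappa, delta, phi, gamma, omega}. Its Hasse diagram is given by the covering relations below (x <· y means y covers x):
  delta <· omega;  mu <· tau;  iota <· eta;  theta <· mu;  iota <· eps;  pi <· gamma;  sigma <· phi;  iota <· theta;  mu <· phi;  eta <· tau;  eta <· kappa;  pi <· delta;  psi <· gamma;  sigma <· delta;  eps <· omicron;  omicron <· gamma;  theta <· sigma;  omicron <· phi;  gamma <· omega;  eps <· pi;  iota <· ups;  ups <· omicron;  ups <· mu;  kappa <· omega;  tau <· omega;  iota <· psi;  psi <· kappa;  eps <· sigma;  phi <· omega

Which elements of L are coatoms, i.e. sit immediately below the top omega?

The coatoms are exactly the elements covered by omega: delta, gamma, kappa, phi, tau.

delta, gamma, kappa, phi, tau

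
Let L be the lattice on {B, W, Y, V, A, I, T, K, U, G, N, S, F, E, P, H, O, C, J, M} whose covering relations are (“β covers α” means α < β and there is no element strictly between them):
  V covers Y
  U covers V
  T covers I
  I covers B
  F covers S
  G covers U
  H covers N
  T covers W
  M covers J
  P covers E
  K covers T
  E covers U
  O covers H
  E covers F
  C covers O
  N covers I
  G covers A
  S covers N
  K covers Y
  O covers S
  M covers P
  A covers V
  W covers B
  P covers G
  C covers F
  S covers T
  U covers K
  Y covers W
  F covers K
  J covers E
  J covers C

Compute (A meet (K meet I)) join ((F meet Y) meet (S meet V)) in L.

W

K ∧ I = I
A ∧ I = B
F ∧ Y = Y
S ∧ V = W
Y ∧ W = W
B ∨ W = W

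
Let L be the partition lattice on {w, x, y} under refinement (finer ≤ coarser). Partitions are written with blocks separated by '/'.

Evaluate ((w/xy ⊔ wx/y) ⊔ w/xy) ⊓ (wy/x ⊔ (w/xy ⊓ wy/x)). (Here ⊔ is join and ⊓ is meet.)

wy/x

w/xy ∨ wx/y = wxy
wxy ∨ w/xy = wxy
w/xy ∧ wy/x = w/x/y
wy/x ∨ w/x/y = wy/x
wxy ∧ wy/x = wy/x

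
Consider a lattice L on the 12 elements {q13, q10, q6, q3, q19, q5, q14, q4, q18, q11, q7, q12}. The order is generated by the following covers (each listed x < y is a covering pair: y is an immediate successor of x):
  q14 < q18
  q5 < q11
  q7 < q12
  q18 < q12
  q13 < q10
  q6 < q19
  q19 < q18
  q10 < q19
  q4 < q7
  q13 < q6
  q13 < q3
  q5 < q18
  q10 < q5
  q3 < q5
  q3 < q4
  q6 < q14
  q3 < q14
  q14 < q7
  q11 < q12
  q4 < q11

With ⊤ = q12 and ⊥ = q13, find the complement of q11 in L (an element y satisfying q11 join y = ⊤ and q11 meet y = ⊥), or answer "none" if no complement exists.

q6

Need y with q11 ∨ y = q12 and q11 ∧ y = q13.
Checking each element gives: q6.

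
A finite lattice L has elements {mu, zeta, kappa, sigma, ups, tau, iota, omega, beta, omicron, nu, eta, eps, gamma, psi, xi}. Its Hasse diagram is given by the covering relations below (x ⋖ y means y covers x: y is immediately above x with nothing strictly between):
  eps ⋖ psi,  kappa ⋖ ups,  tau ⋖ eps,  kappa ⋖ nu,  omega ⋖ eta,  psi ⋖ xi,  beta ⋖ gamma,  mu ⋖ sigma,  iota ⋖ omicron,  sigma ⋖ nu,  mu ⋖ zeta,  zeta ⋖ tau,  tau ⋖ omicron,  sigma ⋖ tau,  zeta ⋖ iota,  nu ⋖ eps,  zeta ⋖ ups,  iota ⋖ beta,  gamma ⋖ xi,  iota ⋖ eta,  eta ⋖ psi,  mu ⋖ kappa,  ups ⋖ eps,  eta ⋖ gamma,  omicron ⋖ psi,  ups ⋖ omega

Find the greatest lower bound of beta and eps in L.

zeta

Common lower bounds of {beta, eps}: mu, zeta.
The greatest among these is zeta.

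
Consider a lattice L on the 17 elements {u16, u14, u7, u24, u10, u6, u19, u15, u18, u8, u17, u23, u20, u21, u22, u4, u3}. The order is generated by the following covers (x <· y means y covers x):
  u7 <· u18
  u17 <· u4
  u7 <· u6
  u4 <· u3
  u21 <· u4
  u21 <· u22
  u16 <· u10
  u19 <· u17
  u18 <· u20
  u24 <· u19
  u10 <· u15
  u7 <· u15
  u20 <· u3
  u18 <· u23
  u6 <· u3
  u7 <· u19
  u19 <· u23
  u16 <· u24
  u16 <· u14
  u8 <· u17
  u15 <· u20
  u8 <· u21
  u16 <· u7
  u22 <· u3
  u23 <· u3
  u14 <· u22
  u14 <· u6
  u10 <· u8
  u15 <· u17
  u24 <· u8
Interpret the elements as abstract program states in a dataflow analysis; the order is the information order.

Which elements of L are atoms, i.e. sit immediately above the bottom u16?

The atoms are exactly the elements that cover u16: u10, u14, u24, u7.

u10, u14, u24, u7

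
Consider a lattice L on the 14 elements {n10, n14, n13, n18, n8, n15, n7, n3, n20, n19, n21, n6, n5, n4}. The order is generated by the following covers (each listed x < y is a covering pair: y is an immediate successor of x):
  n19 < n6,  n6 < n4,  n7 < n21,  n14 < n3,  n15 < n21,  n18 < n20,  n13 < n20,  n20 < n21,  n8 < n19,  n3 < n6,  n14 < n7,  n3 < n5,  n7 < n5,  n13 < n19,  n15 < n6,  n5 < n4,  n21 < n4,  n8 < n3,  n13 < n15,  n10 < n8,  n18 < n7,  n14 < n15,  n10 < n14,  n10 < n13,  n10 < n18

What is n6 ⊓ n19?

Common lower bounds of {n6, n19}: n10, n13, n19, n8.
The greatest among these is n19.

n19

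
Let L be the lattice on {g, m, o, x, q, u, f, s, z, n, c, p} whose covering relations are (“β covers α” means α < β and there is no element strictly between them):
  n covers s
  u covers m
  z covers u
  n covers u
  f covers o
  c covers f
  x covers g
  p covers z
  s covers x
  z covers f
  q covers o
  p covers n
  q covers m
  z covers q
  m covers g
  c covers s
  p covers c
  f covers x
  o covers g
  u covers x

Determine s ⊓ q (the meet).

g

Common lower bounds of {s, q}: g.
The greatest among these is g.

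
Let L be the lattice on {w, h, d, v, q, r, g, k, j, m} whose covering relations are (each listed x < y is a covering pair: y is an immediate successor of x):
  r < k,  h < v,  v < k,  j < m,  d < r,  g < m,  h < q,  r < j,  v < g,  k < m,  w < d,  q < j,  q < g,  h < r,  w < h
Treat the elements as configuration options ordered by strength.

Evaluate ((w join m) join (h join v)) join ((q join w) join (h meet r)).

m

w ∨ m = m
h ∨ v = v
m ∨ v = m
q ∨ w = q
h ∧ r = h
q ∨ h = q
m ∨ q = m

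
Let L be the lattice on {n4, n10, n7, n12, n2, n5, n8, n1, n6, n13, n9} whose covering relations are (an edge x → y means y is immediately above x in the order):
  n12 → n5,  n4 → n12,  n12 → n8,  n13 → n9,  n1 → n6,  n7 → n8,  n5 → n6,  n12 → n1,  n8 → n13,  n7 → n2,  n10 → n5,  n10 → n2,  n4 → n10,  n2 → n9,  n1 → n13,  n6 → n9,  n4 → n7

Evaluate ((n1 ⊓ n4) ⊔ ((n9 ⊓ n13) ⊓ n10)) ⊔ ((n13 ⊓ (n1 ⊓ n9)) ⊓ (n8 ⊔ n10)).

n1 ∧ n4 = n4
n9 ∧ n13 = n13
n13 ∧ n10 = n4
n4 ∨ n4 = n4
n1 ∧ n9 = n1
n13 ∧ n1 = n1
n8 ∨ n10 = n9
n1 ∧ n9 = n1
n4 ∨ n1 = n1

n1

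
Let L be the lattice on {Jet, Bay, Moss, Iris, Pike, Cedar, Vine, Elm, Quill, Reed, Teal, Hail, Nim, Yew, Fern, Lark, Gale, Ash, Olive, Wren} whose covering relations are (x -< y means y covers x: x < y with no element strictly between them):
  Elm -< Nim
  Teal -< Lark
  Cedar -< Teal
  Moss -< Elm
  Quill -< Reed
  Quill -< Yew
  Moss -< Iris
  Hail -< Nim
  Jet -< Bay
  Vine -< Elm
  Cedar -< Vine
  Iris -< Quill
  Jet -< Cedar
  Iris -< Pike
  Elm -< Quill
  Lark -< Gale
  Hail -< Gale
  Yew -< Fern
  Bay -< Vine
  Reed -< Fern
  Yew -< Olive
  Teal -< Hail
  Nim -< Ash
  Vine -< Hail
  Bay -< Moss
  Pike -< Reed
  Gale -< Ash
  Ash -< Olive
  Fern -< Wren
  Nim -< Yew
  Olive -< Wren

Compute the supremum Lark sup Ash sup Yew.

Common upper bounds of {Lark, Ash, Yew}: Olive, Wren.
The least among these is Olive.

Olive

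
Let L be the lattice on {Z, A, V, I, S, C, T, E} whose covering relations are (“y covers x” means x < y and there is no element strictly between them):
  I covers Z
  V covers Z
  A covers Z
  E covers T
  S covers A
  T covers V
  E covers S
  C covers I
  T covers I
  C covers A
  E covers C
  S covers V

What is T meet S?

Common lower bounds of {T, S}: V, Z.
The greatest among these is V.

V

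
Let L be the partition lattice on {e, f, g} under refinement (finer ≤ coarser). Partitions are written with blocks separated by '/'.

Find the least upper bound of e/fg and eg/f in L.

efg

Common upper bounds of {e/fg, eg/f}: efg.
The least among these is efg.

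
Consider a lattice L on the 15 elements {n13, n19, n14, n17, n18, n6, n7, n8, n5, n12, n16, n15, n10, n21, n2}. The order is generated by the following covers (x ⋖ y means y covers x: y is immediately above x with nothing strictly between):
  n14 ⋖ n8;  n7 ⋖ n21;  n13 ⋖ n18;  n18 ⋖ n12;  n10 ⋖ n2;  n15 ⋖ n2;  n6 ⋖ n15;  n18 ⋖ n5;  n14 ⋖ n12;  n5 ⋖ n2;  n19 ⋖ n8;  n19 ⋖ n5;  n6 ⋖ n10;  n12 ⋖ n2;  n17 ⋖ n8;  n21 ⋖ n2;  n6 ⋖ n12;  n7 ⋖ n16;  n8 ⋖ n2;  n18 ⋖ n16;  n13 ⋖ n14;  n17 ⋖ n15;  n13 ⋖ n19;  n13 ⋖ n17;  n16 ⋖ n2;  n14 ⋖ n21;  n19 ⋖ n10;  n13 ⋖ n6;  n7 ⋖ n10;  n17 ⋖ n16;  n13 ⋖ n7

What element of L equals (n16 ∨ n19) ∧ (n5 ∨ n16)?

n16 ∨ n19 = n2
n5 ∨ n16 = n2
n2 ∧ n2 = n2

n2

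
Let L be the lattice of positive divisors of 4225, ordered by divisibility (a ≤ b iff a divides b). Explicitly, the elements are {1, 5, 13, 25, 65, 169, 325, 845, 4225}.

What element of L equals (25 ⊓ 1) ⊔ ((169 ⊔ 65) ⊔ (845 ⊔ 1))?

25 ∧ 1 = 1
169 ∨ 65 = 845
845 ∨ 1 = 845
845 ∨ 845 = 845
1 ∨ 845 = 845

845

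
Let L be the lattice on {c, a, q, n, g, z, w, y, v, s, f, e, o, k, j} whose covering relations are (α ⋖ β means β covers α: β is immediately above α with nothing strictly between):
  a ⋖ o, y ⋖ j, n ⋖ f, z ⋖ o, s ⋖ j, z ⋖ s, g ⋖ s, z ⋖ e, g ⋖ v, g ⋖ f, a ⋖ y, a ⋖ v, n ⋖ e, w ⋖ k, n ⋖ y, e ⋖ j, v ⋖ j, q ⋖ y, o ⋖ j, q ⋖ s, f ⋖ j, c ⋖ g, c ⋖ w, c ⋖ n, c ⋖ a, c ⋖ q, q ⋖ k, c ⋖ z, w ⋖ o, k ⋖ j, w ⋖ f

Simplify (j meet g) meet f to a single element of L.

g

j ∧ g = g
g ∧ f = g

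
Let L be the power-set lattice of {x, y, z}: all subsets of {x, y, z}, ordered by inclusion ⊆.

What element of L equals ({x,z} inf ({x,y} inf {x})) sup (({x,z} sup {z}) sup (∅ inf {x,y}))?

{x,z}

{x,y} ∧ {x} = {x}
{x,z} ∧ {x} = {x}
{x,z} ∨ {z} = {x,z}
∅ ∧ {x,y} = ∅
{x,z} ∨ ∅ = {x,z}
{x} ∨ {x,z} = {x,z}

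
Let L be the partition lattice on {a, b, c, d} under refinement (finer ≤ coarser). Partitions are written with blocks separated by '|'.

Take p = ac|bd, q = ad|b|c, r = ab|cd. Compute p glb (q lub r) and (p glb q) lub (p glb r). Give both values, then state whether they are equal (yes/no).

q lub r = abcd, so p glb (q lub r) = ac|bd glb abcd = ac|bd.
p glb q = a|b|c|d and p glb r = a|b|c|d, so (p glb q) lub (p glb r) = a|b|c|d lub a|b|c|d = a|b|c|d.
Equal: no.

ac|bd; a|b|c|d; no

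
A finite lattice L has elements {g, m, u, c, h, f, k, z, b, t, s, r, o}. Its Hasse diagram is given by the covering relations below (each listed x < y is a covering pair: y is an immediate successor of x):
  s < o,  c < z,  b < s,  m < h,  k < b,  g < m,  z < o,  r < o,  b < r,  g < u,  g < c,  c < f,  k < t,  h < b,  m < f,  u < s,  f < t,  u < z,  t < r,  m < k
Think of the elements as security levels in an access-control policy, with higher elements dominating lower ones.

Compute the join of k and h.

Common upper bounds of {k, h}: b, o, r, s.
The least among these is b.

b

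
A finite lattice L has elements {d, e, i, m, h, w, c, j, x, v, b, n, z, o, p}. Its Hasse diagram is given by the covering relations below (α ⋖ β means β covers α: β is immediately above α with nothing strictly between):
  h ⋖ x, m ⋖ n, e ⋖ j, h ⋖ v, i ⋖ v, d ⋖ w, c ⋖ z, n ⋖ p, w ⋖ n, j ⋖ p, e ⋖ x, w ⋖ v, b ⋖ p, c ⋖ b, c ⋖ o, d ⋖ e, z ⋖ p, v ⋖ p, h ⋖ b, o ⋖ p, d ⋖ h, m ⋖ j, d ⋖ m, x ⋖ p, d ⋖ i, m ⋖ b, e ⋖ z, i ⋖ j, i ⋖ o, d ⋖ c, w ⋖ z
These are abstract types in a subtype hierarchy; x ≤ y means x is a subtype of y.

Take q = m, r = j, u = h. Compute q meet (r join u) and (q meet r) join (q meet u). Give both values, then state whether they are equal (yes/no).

r join u = p, so q meet (r join u) = m meet p = m.
q meet r = m and q meet u = d, so (q meet r) join (q meet u) = m join d = m.
Equal: yes.

m; m; yes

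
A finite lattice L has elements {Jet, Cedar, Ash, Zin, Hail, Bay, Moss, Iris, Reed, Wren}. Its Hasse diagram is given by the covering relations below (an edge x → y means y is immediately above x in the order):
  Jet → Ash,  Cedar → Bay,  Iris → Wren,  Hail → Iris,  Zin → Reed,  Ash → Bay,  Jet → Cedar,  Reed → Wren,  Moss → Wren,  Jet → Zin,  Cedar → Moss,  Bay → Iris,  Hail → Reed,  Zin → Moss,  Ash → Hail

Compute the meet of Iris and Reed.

Common lower bounds of {Iris, Reed}: Ash, Hail, Jet.
The greatest among these is Hail.

Hail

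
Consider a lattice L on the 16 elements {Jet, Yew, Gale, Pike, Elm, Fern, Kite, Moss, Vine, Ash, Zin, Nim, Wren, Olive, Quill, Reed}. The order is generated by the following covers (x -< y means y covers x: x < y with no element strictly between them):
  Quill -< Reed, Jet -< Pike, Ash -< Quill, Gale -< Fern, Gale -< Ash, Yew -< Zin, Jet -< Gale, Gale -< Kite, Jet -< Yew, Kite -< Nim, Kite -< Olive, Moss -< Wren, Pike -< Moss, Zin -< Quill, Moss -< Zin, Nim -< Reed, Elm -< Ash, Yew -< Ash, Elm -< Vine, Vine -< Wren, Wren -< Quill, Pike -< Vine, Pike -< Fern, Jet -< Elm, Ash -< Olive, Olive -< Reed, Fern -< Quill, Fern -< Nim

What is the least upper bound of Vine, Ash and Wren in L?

Quill

Common upper bounds of {Vine, Ash, Wren}: Quill, Reed.
The least among these is Quill.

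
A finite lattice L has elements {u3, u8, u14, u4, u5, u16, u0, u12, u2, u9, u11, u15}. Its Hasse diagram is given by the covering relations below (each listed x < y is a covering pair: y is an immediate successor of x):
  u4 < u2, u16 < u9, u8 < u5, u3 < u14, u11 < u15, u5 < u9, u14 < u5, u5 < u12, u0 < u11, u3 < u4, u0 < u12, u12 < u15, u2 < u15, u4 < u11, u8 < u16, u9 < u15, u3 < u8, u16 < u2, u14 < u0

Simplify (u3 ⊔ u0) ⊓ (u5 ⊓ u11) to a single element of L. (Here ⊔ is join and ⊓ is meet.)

u3 ∨ u0 = u0
u5 ∧ u11 = u14
u0 ∧ u14 = u14

u14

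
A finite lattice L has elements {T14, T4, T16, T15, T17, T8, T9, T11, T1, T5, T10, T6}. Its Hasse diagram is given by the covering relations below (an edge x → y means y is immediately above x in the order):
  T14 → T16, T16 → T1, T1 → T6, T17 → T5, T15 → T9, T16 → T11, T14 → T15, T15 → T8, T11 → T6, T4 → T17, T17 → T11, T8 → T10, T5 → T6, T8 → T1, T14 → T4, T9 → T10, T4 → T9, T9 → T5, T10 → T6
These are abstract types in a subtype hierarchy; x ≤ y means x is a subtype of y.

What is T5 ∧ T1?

Common lower bounds of {T5, T1}: T14, T15.
The greatest among these is T15.

T15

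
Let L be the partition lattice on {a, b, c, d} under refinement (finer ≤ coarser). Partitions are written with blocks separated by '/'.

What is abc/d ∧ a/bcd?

The meet (common refinement) of abc/d and a/bcd intersects blocks pairwise, giving a/bc/d.

a/bc/d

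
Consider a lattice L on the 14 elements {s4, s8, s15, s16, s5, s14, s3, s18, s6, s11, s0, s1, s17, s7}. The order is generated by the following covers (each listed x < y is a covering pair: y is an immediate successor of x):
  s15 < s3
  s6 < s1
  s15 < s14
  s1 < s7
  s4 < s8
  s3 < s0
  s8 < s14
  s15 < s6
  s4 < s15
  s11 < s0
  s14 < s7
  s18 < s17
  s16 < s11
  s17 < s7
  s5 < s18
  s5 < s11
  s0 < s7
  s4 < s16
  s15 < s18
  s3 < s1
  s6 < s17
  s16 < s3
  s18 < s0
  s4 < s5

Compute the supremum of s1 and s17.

s7

Common upper bounds of {s1, s17}: s7.
The least among these is s7.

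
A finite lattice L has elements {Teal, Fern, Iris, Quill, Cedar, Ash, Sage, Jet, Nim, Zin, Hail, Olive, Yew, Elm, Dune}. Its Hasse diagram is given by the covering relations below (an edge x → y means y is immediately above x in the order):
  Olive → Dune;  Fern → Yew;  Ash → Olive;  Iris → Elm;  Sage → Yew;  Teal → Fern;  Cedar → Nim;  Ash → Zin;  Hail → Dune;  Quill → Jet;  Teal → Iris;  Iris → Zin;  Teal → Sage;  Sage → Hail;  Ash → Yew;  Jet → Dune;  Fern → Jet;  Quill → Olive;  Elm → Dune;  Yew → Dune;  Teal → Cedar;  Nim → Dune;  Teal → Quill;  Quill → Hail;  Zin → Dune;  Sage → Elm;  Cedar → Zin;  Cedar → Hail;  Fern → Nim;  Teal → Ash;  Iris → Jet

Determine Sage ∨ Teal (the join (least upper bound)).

Sage

Common upper bounds of {Sage, Teal}: Dune, Elm, Hail, Sage, Yew.
The least among these is Sage.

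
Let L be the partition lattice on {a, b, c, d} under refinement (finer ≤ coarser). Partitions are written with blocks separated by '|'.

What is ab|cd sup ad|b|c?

abcd

The join of ab|cd and ad|b|c merges any blocks that overlap across the partitions, giving abcd.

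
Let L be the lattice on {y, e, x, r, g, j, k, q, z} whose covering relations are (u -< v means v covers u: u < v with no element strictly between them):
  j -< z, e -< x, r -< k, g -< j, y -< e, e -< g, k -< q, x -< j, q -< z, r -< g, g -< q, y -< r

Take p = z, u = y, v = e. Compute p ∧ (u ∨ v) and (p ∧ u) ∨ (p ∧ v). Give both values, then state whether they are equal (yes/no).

u ∨ v = e, so p ∧ (u ∨ v) = z ∧ e = e.
p ∧ u = y and p ∧ v = e, so (p ∧ u) ∨ (p ∧ v) = y ∨ e = e.
Equal: yes.

e; e; yes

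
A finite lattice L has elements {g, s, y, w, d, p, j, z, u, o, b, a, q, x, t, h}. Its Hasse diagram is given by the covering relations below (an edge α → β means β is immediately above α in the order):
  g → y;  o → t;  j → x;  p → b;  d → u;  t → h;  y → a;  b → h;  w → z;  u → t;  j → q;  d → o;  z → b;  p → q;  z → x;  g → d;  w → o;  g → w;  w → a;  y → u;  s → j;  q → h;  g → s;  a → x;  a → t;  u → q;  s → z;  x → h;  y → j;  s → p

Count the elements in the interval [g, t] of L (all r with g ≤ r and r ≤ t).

8

The interval [g, t] = {a, d, g, o, t, u, w, y}, which has 8 elements.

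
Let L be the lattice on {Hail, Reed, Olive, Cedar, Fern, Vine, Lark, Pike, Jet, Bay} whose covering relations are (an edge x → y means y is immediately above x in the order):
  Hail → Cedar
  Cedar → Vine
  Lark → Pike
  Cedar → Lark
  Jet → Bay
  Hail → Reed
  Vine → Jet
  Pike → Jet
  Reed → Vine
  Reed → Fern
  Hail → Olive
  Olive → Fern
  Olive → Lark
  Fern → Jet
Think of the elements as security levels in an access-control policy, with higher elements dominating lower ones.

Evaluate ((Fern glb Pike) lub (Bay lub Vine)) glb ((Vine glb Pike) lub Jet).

Fern ∧ Pike = Olive
Bay ∨ Vine = Bay
Olive ∨ Bay = Bay
Vine ∧ Pike = Cedar
Cedar ∨ Jet = Jet
Bay ∧ Jet = Jet

Jet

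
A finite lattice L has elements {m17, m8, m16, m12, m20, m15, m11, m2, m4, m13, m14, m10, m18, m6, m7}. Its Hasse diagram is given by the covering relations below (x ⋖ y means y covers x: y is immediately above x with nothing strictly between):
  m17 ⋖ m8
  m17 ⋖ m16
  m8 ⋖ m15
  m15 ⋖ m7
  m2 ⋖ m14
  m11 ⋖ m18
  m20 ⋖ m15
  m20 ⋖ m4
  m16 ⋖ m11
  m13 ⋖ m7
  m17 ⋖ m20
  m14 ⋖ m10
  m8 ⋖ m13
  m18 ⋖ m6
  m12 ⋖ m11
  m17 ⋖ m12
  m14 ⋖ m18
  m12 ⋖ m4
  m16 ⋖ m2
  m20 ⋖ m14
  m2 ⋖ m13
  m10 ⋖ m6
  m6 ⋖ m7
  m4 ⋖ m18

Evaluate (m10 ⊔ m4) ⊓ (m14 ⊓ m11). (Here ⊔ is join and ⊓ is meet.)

m10 ∨ m4 = m6
m14 ∧ m11 = m16
m6 ∧ m16 = m16

m16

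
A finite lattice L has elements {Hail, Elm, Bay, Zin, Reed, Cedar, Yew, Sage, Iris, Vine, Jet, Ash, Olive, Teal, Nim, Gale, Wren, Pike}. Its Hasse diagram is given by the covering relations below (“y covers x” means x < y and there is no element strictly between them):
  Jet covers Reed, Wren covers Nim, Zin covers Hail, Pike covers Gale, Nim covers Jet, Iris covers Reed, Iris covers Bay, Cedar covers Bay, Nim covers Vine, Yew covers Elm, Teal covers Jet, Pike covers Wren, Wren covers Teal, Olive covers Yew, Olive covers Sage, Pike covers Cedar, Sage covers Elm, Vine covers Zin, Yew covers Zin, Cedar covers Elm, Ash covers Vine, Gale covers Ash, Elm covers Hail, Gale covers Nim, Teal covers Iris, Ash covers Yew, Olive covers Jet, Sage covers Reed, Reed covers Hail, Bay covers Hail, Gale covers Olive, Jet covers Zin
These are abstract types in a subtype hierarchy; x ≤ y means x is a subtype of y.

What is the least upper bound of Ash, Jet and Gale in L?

Common upper bounds of {Ash, Jet, Gale}: Gale, Pike.
The least among these is Gale.

Gale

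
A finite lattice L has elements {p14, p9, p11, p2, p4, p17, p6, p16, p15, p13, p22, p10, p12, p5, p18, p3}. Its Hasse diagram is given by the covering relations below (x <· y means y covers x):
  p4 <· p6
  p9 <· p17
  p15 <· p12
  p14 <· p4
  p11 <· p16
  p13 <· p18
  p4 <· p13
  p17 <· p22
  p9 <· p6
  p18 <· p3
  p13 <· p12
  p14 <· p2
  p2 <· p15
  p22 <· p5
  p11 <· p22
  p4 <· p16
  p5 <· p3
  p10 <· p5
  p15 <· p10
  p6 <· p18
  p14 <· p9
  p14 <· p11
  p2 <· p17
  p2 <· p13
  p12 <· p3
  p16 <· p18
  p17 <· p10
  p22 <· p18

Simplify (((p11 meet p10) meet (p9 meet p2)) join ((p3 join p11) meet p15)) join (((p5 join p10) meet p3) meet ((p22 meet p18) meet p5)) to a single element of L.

p11 ∧ p10 = p14
p9 ∧ p2 = p14
p14 ∧ p14 = p14
p3 ∨ p11 = p3
p3 ∧ p15 = p15
p14 ∨ p15 = p15
p5 ∨ p10 = p5
p5 ∧ p3 = p5
p22 ∧ p18 = p22
p22 ∧ p5 = p22
p5 ∧ p22 = p22
p15 ∨ p22 = p5

p5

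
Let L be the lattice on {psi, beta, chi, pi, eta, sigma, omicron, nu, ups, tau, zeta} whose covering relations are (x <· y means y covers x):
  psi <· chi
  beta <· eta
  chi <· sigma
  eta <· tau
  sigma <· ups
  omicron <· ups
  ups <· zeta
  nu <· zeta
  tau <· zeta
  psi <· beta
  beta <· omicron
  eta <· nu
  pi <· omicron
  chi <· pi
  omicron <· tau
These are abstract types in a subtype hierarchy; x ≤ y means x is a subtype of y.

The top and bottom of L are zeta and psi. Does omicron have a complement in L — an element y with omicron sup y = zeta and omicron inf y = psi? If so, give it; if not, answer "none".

For every candidate y, either omicron ∨ y ≠ zeta or omicron ∧ y ≠ psi; no complement exists.

none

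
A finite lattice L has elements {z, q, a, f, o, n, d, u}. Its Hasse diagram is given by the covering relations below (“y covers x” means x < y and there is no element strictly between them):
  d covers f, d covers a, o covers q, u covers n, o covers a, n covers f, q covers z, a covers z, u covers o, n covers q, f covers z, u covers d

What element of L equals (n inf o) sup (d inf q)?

q

n ∧ o = q
d ∧ q = z
q ∨ z = q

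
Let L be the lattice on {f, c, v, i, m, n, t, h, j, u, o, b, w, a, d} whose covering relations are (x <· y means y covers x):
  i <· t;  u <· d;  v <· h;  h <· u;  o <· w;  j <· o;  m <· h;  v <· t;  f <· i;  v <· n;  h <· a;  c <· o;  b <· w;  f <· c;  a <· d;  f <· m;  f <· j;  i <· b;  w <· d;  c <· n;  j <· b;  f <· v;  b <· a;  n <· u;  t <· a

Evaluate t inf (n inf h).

v

n ∧ h = v
t ∧ v = v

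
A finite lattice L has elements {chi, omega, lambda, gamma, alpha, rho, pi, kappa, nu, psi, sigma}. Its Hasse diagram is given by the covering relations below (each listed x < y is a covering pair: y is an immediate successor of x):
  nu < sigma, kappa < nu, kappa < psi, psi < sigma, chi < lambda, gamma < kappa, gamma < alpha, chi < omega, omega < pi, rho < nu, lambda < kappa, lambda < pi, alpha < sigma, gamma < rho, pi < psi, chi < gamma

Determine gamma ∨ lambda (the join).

Common upper bounds of {gamma, lambda}: kappa, nu, psi, sigma.
The least among these is kappa.

kappa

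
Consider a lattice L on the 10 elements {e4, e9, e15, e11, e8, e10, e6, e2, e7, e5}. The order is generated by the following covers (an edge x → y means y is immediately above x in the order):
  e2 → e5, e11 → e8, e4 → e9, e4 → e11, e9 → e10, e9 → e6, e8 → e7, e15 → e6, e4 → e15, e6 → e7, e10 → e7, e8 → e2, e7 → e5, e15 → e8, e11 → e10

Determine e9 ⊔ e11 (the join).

e10

Common upper bounds of {e9, e11}: e10, e5, e7.
The least among these is e10.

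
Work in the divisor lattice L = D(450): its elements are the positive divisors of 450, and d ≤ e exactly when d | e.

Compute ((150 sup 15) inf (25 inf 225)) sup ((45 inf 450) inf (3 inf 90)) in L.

75

150 ∨ 15 = 150
25 ∧ 225 = 25
150 ∧ 25 = 25
45 ∧ 450 = 45
3 ∧ 90 = 3
45 ∧ 3 = 3
25 ∨ 3 = 75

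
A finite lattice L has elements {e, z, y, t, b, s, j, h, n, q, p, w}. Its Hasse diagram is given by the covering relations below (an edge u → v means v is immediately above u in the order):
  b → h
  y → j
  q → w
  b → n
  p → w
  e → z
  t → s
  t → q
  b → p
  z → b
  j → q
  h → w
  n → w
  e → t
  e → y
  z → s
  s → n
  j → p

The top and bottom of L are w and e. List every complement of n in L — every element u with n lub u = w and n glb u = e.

Need u with n ∨ u = w and n ∧ u = e.
Checking each element gives: j, y.

j, y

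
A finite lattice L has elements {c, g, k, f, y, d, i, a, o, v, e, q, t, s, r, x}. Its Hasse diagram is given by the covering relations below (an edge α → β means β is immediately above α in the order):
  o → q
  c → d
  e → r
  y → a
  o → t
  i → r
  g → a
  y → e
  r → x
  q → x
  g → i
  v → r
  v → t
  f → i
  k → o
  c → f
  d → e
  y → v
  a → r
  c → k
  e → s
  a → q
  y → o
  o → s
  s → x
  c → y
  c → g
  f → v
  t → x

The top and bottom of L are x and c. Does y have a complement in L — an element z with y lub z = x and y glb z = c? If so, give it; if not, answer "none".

For every candidate z, either y ∨ z ≠ x or y ∧ z ≠ c; no complement exists.

none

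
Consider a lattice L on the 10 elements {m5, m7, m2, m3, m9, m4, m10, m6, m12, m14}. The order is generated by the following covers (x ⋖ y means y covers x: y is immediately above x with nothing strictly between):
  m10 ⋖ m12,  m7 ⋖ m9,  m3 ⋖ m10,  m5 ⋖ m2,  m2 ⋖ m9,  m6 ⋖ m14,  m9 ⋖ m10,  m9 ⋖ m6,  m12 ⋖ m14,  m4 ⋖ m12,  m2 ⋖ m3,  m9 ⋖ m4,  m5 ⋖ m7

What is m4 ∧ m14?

Common lower bounds of {m4, m14}: m2, m4, m5, m7, m9.
The greatest among these is m4.

m4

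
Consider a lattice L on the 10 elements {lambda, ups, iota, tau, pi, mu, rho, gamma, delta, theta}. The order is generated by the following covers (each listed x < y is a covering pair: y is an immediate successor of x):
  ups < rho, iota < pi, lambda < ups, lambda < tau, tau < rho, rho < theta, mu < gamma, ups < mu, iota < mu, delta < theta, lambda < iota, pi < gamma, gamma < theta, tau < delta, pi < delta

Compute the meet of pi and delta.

Common lower bounds of {pi, delta}: iota, lambda, pi.
The greatest among these is pi.

pi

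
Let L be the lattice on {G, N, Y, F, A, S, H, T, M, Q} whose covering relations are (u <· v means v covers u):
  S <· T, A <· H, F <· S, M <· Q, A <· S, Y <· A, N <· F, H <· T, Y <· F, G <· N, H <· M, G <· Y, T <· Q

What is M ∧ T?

Common lower bounds of {M, T}: A, G, H, Y.
The greatest among these is H.

H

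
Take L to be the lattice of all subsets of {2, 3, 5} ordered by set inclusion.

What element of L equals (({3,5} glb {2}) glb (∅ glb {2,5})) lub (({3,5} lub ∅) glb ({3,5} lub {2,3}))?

{3,5} ∧ {2} = ∅
∅ ∧ {2,5} = ∅
∅ ∧ ∅ = ∅
{3,5} ∨ ∅ = {3,5}
{3,5} ∨ {2,3} = {2,3,5}
{3,5} ∧ {2,3,5} = {3,5}
∅ ∨ {3,5} = {3,5}

{3,5}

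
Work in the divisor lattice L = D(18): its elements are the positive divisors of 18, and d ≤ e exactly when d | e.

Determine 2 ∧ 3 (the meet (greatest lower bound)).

Common lower bounds of {2, 3}: 1.
The greatest among these is 1.

1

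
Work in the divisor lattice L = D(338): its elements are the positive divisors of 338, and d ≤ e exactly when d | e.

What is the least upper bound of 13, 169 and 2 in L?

338

In the divisibility order, the join is the least common multiple: lcm(13, 169, 2) = 338.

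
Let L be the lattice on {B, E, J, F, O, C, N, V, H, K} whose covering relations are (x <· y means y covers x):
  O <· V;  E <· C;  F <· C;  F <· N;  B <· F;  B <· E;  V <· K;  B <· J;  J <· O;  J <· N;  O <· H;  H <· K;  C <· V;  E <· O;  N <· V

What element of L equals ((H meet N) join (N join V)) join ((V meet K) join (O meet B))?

H ∧ N = J
N ∨ V = V
J ∨ V = V
V ∧ K = V
O ∧ B = B
V ∨ B = V
V ∨ V = V

V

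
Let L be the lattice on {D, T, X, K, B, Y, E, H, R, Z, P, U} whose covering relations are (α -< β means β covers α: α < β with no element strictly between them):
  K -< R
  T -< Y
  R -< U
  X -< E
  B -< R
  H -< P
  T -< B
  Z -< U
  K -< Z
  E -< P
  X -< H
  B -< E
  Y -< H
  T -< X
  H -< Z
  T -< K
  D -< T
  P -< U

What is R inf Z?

K

Common lower bounds of {R, Z}: D, K, T.
The greatest among these is K.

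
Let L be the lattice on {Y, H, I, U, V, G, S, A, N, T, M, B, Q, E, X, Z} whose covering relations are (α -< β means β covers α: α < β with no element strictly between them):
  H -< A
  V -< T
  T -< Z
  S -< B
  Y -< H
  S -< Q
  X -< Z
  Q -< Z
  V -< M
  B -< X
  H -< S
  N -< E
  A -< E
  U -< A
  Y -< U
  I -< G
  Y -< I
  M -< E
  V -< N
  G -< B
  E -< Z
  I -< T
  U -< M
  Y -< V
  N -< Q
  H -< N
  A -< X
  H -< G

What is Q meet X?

S

Common lower bounds of {Q, X}: H, S, Y.
The greatest among these is S.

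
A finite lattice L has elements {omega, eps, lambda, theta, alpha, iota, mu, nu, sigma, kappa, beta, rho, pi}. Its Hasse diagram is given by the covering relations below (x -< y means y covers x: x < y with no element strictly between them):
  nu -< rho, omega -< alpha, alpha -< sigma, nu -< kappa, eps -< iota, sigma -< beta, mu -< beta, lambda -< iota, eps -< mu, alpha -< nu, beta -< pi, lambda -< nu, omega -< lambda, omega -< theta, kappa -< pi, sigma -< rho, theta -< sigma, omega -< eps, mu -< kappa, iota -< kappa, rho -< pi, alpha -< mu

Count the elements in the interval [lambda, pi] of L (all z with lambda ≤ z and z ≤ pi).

6

The interval [lambda, pi] = {iota, kappa, lambda, nu, pi, rho}, which has 6 elements.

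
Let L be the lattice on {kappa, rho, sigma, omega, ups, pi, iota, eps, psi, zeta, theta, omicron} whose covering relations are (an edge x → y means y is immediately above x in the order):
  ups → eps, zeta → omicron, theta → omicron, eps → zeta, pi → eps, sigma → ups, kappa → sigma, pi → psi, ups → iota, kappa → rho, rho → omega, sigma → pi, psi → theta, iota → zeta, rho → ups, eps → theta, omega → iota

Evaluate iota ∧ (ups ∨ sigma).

ups ∨ sigma = ups
iota ∧ ups = ups

ups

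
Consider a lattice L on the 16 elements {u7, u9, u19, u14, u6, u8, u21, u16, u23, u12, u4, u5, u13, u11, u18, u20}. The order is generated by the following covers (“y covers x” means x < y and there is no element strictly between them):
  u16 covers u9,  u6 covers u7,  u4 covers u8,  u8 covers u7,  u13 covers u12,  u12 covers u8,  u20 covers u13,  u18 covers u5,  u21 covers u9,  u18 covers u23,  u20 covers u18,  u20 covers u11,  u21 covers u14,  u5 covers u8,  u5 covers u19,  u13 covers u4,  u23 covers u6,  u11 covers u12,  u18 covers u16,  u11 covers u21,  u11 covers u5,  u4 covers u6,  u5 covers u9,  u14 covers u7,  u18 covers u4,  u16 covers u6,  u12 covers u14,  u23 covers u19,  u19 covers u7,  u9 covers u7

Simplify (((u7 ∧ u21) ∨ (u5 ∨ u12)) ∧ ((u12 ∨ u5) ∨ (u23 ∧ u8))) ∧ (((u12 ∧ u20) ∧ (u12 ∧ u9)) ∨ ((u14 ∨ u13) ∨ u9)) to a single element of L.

u11

u7 ∧ u21 = u7
u5 ∨ u12 = u11
u7 ∨ u11 = u11
u12 ∨ u5 = u11
u23 ∧ u8 = u7
u11 ∨ u7 = u11
u11 ∧ u11 = u11
u12 ∧ u20 = u12
u12 ∧ u9 = u7
u12 ∧ u7 = u7
u14 ∨ u13 = u13
u13 ∨ u9 = u20
u7 ∨ u20 = u20
u11 ∧ u20 = u11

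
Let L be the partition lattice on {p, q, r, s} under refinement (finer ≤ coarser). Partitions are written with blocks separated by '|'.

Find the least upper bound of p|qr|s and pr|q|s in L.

pqr|s

The join of p|qr|s and pr|q|s merges any blocks that overlap across the partitions, giving pqr|s.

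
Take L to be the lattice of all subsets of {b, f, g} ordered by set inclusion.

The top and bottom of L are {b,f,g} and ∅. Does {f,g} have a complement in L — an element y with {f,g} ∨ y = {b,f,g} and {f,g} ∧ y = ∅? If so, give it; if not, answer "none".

{b}

Need y with {f,g} ∨ y = {b,f,g} and {f,g} ∧ y = ∅.
Checking each element gives: {b}.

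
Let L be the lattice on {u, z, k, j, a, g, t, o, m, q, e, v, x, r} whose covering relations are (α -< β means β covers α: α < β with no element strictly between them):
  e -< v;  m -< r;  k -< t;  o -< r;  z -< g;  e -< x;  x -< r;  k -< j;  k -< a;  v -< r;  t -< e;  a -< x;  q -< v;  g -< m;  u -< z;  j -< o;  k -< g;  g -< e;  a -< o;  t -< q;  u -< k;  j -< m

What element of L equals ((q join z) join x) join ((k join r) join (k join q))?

q ∨ z = v
v ∨ x = r
k ∨ r = r
k ∨ q = q
r ∨ q = r
r ∨ r = r

r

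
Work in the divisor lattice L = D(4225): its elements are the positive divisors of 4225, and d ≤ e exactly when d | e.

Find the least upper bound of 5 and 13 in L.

65

In the divisibility order, the join is the least common multiple: lcm(5, 13) = 65.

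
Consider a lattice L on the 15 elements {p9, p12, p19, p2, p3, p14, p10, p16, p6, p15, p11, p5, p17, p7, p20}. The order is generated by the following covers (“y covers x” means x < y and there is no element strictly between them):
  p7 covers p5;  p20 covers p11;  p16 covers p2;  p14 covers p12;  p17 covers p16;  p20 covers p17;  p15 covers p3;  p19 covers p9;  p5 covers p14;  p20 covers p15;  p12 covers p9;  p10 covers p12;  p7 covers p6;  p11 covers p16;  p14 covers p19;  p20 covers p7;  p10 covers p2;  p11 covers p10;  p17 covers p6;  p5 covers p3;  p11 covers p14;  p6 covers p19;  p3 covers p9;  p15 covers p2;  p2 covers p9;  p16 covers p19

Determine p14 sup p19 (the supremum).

Common upper bounds of {p14, p19}: p11, p14, p20, p5, p7.
The least among these is p14.

p14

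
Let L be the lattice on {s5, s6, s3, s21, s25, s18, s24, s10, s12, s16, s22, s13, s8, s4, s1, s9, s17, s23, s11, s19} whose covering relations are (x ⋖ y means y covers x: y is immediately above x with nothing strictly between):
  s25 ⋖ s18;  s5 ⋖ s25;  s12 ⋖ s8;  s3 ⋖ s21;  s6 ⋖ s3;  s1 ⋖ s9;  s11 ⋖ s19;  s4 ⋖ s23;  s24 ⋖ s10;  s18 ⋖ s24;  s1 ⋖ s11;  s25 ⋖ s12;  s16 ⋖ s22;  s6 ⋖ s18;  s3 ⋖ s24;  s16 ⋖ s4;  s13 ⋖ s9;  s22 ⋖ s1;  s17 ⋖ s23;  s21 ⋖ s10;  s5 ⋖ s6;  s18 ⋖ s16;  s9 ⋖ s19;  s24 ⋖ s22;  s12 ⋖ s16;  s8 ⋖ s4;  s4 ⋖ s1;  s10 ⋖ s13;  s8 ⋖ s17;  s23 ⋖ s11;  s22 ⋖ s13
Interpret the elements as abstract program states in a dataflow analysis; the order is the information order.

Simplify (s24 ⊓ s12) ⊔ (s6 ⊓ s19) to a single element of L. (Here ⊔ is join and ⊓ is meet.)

s18

s24 ∧ s12 = s25
s6 ∧ s19 = s6
s25 ∨ s6 = s18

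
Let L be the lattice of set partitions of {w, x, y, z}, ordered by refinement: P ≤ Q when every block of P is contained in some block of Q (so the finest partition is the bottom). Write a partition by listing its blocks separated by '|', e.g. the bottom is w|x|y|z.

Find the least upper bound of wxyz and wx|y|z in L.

wxyz

The join of wxyz and wx|y|z merges any blocks that overlap across the partitions, giving wxyz.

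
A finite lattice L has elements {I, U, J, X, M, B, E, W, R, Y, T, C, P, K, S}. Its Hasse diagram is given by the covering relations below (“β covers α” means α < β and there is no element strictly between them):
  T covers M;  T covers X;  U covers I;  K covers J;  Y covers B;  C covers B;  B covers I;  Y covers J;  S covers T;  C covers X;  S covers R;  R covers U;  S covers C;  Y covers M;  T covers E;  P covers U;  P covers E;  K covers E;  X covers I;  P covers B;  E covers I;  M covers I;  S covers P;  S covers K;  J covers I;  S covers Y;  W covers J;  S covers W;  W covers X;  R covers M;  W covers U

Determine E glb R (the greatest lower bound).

I

Common lower bounds of {E, R}: I.
The greatest among these is I.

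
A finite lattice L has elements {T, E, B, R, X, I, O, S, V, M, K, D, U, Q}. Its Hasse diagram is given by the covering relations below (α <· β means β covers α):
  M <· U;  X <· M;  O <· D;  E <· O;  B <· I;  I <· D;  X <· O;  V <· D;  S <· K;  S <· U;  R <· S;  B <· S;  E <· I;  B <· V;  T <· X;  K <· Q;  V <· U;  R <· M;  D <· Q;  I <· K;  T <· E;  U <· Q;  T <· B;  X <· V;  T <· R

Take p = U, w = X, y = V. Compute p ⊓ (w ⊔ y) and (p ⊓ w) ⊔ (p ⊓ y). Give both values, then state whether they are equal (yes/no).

w ⊔ y = V, so p ⊓ (w ⊔ y) = U ⊓ V = V.
p ⊓ w = X and p ⊓ y = V, so (p ⊓ w) ⊔ (p ⊓ y) = X ⊔ V = V.
Equal: yes.

V; V; yes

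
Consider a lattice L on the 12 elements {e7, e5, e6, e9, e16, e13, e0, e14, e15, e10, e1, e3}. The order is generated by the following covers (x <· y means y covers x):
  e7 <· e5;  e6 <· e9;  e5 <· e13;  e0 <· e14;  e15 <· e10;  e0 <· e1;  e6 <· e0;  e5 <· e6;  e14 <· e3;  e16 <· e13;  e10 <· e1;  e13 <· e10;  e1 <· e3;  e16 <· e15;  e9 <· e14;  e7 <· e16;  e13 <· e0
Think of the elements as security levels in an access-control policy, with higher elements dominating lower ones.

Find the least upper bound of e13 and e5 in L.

e13

Common upper bounds of {e13, e5}: e0, e1, e10, e13, e14, e3.
The least among these is e13.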